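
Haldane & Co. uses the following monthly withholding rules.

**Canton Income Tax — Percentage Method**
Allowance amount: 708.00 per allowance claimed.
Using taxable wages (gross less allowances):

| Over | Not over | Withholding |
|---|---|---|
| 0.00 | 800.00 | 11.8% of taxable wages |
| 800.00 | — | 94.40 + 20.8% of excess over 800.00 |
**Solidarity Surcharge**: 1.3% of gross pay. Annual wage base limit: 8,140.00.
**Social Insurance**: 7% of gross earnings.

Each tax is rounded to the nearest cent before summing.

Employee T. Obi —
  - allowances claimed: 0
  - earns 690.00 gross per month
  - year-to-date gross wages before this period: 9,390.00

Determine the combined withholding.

Canton Income Tax: taxable = 690.00
  11.8% × 690.00 = 81.42
Solidarity Surcharge: YTD 9,390.00 ≥ cap 8,140.00 → 0.00
Social Insurance: 7% × 690.00 = 48.30
Total: 81.42 + 0.00 + 48.30 = 129.72

129.72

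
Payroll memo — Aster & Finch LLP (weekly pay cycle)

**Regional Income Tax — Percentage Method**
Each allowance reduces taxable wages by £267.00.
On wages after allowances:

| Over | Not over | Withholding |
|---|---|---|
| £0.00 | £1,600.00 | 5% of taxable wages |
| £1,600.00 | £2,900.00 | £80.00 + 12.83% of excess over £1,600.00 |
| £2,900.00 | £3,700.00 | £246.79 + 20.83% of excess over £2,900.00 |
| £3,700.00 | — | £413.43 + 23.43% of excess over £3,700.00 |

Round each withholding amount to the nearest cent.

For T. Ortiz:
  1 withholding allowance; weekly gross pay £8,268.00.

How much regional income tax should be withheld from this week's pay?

£1,421.15

Regional Income Tax: taxable = £8,268.00 − 1×£267.00 = £8,001.00
  £413.43 + 23.43% × (£8,001.00 − £3,700.00) = £413.43 + 23.43% × £4,301.00 = £1,421.15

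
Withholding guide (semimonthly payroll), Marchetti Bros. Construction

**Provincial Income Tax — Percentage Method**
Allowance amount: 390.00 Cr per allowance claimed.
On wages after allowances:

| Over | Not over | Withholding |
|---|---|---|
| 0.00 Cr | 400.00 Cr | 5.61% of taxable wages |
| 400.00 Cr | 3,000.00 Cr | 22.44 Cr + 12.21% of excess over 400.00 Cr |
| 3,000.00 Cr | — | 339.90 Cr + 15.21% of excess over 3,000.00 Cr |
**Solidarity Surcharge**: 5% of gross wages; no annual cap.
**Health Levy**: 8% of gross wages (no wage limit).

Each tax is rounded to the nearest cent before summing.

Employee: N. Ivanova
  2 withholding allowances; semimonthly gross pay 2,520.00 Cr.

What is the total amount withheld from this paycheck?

Provincial Income Tax: taxable = 2,520.00 Cr − 2×390.00 Cr = 1,740.00 Cr
  22.44 Cr + 12.21% × (1,740.00 Cr − 400.00 Cr) = 22.44 Cr + 12.21% × 1,340.00 Cr = 186.05 Cr
Solidarity Surcharge: 5% × 2,520.00 Cr = 126.00 Cr
Health Levy: 8% × 2,520.00 Cr = 201.60 Cr
Total: 186.05 Cr + 126.00 Cr + 201.60 Cr = 513.65 Cr

513.65 Cr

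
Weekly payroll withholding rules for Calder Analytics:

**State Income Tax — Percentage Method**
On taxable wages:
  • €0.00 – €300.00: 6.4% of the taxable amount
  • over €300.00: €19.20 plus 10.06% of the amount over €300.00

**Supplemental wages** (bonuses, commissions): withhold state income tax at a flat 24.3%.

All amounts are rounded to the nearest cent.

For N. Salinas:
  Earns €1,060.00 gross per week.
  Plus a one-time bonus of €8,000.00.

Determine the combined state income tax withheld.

State Income Tax: taxable = €1,060.00
  €19.20 + 10.06% × (€1,060.00 − €300.00) = €19.20 + 10.06% × €760.00 = €95.66
Supplemental (24.3% flat on bonus): 24.3% × €8,000.00 = €1,944.00
Total state income tax: €95.66 + €1,944.00 = €2,039.66

€2,039.66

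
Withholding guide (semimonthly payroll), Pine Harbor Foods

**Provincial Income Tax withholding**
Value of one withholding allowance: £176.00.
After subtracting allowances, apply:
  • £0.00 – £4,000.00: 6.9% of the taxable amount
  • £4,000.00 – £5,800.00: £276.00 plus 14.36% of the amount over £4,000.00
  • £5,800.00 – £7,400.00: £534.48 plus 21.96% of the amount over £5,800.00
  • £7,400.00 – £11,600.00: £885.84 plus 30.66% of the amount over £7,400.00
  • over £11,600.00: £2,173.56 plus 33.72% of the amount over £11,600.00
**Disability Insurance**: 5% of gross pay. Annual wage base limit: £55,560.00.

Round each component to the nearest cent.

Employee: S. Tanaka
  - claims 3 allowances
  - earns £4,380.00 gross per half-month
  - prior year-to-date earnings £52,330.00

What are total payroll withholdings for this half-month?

Provincial Income Tax: taxable = £4,380.00 − 3×£176.00 = £3,852.00
  6.9% × £3,852.00 = £265.79
Disability Insurance: cap £55,560.00 − YTD £52,330.00 = £3,230.00 subject; 5% × £3,230.00 = £161.50
Total: £265.79 + £161.50 = £427.29

£427.29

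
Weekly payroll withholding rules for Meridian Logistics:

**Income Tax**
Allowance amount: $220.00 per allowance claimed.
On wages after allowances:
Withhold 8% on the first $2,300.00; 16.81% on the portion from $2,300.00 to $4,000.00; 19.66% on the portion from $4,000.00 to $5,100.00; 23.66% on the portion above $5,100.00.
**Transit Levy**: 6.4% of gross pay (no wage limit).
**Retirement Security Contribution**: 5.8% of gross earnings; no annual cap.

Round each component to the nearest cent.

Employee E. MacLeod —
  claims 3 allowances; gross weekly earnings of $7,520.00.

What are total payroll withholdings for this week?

$2,019.89

Income Tax: taxable = $7,520.00 − 3×$220.00 = $6,860.00
  $686.03 + 23.66% × ($6,860.00 − $5,100.00) = $686.03 + 23.66% × $1,760.00 = $1,102.45
Transit Levy: 6.4% × $7,520.00 = $481.28
Retirement Security Contribution: 5.8% × $7,520.00 = $436.16
Total: $1,102.45 + $481.28 + $436.16 = $2,019.89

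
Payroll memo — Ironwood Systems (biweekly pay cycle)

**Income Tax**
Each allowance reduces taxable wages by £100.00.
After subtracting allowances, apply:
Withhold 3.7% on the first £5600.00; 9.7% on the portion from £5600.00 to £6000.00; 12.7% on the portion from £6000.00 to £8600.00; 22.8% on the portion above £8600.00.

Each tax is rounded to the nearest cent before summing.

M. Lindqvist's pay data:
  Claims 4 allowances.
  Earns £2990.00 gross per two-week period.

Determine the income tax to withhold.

£95.83

Income Tax: taxable = £2990.00 − 4×£100.00 = £2590.00
  3.7% × £2590.00 = £95.83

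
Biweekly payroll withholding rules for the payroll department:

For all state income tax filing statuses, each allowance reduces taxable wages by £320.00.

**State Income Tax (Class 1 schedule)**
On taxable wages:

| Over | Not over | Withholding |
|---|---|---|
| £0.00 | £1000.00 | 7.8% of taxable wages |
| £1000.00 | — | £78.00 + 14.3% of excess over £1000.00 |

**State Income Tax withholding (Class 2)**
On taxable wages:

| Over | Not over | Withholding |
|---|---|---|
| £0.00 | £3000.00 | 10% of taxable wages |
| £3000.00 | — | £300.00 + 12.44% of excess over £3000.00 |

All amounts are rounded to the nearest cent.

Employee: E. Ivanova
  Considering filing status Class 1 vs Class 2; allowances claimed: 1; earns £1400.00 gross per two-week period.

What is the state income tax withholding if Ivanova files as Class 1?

State Income Tax (Class 1): taxable = £1400.00 − 1×£320.00 = £1080.00
  £78.00 + 14.3% × (£1080.00 − £1000.00) = £78.00 + 14.3% × £80.00 = £89.44

£89.44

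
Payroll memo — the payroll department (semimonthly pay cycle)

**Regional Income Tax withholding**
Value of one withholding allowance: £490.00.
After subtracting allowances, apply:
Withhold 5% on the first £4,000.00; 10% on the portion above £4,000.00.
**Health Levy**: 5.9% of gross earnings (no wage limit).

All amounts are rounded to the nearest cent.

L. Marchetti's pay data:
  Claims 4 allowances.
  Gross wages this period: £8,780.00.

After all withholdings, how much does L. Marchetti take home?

Regional Income Tax: taxable = £8,780.00 − 4×£490.00 = £6,820.00
  £200.00 + 10% × (£6,820.00 − £4,000.00) = £200.00 + 10% × £2,820.00 = £482.00
Health Levy: 5.9% × £8,780.00 = £518.02
Total withheld: £482.00 + £518.02 = £1,000.02
Net pay: £8,780.00 − £1,000.02 = £7,779.98

£7,779.98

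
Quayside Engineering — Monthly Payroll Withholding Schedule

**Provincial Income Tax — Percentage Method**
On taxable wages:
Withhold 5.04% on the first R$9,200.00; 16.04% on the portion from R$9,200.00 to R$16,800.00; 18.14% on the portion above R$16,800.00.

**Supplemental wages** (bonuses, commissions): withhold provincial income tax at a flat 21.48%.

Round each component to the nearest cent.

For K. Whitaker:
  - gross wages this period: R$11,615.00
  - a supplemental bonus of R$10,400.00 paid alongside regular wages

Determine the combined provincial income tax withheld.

R$3,084.97

Provincial Income Tax: taxable = R$11,615.00
  R$463.68 + 16.04% × (R$11,615.00 − R$9,200.00) = R$463.68 + 16.04% × R$2,415.00 = R$851.05
Supplemental (21.48% flat on bonus): 21.48% × R$10,400.00 = R$2,233.92
Total provincial income tax: R$851.05 + R$2,233.92 = R$3,084.97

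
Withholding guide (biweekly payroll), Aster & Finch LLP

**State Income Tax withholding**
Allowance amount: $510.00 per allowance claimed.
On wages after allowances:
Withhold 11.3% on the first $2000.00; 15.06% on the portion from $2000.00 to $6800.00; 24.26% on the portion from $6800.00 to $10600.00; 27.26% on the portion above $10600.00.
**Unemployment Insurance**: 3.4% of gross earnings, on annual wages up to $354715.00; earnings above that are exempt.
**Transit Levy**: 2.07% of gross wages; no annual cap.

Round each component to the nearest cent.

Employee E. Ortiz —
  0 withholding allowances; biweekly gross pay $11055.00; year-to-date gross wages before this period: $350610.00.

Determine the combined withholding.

State Income Tax: taxable = $11055.00
  $1870.76 + 27.26% × ($11055.00 − $10600.00) = $1870.76 + 27.26% × $455.00 = $1994.79
Unemployment Insurance: cap $354715.00 − YTD $350610.00 = $4105.00 subject; 3.4% × $4105.00 = $139.57
Transit Levy: 2.07% × $11055.00 = $228.84
Total: $1994.79 + $139.57 + $228.84 = $2363.20

$2363.20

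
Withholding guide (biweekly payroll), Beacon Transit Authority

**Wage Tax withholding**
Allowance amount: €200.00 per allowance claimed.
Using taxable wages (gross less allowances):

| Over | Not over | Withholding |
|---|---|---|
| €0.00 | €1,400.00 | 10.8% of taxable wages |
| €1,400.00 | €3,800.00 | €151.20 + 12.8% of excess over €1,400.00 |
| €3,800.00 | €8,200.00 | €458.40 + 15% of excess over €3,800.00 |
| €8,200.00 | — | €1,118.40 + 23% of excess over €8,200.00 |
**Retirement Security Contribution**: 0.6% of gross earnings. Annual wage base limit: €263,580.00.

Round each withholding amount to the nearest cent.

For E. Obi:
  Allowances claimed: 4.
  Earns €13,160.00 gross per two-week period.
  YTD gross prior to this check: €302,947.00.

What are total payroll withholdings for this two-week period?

€2,075.20

Wage Tax: taxable = €13,160.00 − 4×€200.00 = €12,360.00
  €1,118.40 + 23% × (€12,360.00 − €8,200.00) = €1,118.40 + 23% × €4,160.00 = €2,075.20
Retirement Security Contribution: YTD €302,947.00 ≥ cap €263,580.00 → €0.00
Total: €2,075.20 + €0.00 = €2,075.20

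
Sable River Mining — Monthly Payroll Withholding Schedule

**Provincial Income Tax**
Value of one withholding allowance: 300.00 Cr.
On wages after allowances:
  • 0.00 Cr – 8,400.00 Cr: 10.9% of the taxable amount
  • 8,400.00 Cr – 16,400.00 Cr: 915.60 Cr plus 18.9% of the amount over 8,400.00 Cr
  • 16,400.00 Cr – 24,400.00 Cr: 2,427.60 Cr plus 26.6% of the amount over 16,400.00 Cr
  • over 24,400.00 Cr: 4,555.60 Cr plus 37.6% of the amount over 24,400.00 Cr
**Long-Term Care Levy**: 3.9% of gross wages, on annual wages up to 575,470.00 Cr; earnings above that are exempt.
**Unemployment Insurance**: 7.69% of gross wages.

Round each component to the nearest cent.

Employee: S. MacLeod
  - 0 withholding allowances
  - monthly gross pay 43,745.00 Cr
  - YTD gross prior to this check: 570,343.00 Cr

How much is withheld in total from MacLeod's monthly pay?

15,393.26 Cr

Provincial Income Tax: taxable = 43,745.00 Cr
  4,555.60 Cr + 37.6% × (43,745.00 Cr − 24,400.00 Cr) = 4,555.60 Cr + 37.6% × 19,345.00 Cr = 11,829.32 Cr
Long-Term Care Levy: cap 575,470.00 Cr − YTD 570,343.00 Cr = 5,127.00 Cr subject; 3.9% × 5,127.00 Cr = 199.95 Cr
Unemployment Insurance: 7.69% × 43,745.00 Cr = 3,363.99 Cr
Total: 11,829.32 Cr + 199.95 Cr + 3,363.99 Cr = 15,393.26 Cr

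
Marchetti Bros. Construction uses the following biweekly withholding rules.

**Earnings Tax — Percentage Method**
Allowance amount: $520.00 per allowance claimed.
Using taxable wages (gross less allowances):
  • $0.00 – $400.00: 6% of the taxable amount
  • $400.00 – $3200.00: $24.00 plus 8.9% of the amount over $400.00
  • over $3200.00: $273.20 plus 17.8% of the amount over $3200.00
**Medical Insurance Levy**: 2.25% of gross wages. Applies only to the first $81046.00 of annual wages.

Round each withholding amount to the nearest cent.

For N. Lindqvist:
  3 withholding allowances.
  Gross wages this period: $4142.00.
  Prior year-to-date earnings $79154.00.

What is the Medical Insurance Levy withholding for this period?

$42.57

Medical Insurance Levy: cap $81046.00 − YTD $79154.00 = $1892.00 subject; 2.25% × $1892.00 = $42.57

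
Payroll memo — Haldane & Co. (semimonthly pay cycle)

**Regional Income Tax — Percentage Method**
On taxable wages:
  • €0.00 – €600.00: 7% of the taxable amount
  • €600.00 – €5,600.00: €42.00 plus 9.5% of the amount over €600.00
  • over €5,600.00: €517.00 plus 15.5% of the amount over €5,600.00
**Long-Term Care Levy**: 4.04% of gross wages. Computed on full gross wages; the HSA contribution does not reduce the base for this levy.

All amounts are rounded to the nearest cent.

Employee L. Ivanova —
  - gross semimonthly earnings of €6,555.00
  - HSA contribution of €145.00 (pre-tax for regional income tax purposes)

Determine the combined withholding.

Regional Income Tax: taxable = €6,555.00 − €145.00 = €6,410.00
  €517.00 + 15.5% × (€6,410.00 − €5,600.00) = €517.00 + 15.5% × €810.00 = €642.55
Long-Term Care Levy: 4.04% × €6,555.00 = €264.82
Total: €642.55 + €264.82 = €907.37

€907.37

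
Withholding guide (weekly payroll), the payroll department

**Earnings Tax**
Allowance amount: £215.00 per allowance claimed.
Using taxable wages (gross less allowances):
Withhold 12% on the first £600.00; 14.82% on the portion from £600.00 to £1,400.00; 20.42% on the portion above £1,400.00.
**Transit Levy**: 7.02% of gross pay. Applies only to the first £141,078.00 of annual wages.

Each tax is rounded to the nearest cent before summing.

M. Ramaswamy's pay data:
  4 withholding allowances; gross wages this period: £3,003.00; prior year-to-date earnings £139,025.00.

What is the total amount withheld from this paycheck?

Earnings Tax: taxable = £3,003.00 − 4×£215.00 = £2,143.00
  £190.56 + 20.42% × (£2,143.00 − £1,400.00) = £190.56 + 20.42% × £743.00 = £342.28
Transit Levy: cap £141,078.00 − YTD £139,025.00 = £2,053.00 subject; 7.02% × £2,053.00 = £144.12
Total: £342.28 + £144.12 = £486.40

£486.40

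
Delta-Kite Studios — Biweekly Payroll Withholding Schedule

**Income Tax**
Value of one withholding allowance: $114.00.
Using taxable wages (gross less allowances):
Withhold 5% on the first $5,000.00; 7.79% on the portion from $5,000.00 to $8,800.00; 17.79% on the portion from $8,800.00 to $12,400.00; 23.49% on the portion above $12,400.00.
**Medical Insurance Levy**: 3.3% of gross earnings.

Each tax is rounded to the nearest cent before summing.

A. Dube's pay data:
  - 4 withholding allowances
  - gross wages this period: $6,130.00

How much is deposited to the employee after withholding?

Income Tax: taxable = $6,130.00 − 4×$114.00 = $5,674.00
  $250.00 + 7.79% × ($5,674.00 − $5,000.00) = $250.00 + 7.79% × $674.00 = $302.50
Medical Insurance Levy: 3.3% × $6,130.00 = $202.29
Total withheld: $302.50 + $202.29 = $504.79
Net pay: $6,130.00 − $504.79 = $5,625.21

$5,625.21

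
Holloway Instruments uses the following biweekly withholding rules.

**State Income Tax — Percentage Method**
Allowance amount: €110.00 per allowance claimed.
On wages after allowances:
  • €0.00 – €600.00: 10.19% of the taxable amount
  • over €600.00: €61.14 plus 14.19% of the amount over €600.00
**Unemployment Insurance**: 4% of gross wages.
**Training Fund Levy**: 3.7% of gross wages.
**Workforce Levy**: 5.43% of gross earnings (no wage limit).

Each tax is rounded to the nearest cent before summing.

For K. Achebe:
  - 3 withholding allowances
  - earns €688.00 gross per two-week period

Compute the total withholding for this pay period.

€126.82

State Income Tax: taxable = €688.00 − 3×€110.00 = €358.00
  10.19% × €358.00 = €36.48
Unemployment Insurance: 4% × €688.00 = €27.52
Training Fund Levy: 3.7% × €688.00 = €25.46
Workforce Levy: 5.43% × €688.00 = €37.36
Total: €36.48 + €27.52 + €25.46 + €37.36 = €126.82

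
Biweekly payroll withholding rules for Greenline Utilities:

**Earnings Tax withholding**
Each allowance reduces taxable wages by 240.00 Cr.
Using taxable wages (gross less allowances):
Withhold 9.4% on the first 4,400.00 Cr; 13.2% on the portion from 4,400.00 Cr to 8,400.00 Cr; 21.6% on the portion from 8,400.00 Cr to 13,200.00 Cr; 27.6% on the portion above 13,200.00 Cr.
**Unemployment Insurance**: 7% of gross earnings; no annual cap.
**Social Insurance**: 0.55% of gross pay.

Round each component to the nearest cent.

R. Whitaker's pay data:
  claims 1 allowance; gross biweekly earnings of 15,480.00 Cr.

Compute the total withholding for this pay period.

Earnings Tax: taxable = 15,480.00 Cr − 1×240.00 Cr = 15,240.00 Cr
  1,978.40 Cr + 27.6% × (15,240.00 Cr − 13,200.00 Cr) = 1,978.40 Cr + 27.6% × 2,040.00 Cr = 2,541.44 Cr
Unemployment Insurance: 7% × 15,480.00 Cr = 1,083.60 Cr
Social Insurance: 0.55% × 15,480.00 Cr = 85.14 Cr
Total: 2,541.44 Cr + 1,083.60 Cr + 85.14 Cr = 3,710.18 Cr

3,710.18 Cr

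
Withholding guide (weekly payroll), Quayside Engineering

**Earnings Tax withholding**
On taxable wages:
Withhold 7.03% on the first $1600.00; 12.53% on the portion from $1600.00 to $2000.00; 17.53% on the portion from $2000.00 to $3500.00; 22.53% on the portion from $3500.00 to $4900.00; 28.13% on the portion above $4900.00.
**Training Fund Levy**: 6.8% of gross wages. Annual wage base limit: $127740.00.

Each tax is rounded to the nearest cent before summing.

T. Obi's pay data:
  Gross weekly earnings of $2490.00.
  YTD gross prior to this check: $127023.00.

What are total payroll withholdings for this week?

Earnings Tax: taxable = $2490.00
  $162.60 + 17.53% × ($2490.00 − $2000.00) = $162.60 + 17.53% × $490.00 = $248.50
Training Fund Levy: cap $127740.00 − YTD $127023.00 = $717.00 subject; 6.8% × $717.00 = $48.76
Total: $248.50 + $48.76 = $297.26

$297.26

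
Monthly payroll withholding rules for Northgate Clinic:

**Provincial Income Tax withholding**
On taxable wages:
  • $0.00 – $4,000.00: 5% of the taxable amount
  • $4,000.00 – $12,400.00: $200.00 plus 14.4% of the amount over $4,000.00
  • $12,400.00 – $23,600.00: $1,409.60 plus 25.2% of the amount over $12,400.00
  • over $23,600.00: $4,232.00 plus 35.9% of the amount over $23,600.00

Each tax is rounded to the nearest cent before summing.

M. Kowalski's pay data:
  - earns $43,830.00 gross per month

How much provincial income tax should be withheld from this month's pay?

$11,494.57

Provincial Income Tax: taxable = $43,830.00
  $4,232.00 + 35.9% × ($43,830.00 − $23,600.00) = $4,232.00 + 35.9% × $20,230.00 = $11,494.57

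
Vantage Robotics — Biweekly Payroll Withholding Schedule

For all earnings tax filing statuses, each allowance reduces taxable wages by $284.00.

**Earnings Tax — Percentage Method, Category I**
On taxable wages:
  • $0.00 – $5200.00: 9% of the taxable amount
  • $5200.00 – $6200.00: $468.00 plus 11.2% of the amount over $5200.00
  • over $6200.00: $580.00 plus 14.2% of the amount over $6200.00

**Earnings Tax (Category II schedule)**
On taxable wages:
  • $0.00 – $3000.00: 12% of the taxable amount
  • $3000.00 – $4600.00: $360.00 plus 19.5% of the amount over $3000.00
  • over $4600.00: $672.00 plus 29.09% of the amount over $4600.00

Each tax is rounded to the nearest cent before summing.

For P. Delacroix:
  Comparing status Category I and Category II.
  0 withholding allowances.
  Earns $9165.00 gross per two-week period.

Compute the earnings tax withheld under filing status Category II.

Earnings Tax (Category II): taxable = $9165.00
  $672.00 + 29.09% × ($9165.00 − $4600.00) = $672.00 + 29.09% × $4565.00 = $1999.96

$1999.96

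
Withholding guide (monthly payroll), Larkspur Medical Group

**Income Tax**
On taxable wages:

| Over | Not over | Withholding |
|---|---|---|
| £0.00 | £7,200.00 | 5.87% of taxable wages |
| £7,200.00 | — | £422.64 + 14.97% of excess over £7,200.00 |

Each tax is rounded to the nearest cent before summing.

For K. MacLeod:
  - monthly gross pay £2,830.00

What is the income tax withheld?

Income Tax: taxable = £2,830.00
  5.87% × £2,830.00 = £166.12

£166.12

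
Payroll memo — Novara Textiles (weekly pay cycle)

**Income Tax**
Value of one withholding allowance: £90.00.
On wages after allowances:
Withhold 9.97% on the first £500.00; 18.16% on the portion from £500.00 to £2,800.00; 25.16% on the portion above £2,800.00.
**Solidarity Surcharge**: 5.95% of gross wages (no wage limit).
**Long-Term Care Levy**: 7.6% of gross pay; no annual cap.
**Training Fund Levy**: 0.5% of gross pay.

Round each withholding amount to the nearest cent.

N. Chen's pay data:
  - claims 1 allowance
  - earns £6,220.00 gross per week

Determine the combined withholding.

£2,179.27

Income Tax: taxable = £6,220.00 − 1×£90.00 = £6,130.00
  £467.53 + 25.16% × (£6,130.00 − £2,800.00) = £467.53 + 25.16% × £3,330.00 = £1,305.36
Solidarity Surcharge: 5.95% × £6,220.00 = £370.09
Long-Term Care Levy: 7.6% × £6,220.00 = £472.72
Training Fund Levy: 0.5% × £6,220.00 = £31.10
Total: £1,305.36 + £370.09 + £472.72 + £31.10 = £2,179.27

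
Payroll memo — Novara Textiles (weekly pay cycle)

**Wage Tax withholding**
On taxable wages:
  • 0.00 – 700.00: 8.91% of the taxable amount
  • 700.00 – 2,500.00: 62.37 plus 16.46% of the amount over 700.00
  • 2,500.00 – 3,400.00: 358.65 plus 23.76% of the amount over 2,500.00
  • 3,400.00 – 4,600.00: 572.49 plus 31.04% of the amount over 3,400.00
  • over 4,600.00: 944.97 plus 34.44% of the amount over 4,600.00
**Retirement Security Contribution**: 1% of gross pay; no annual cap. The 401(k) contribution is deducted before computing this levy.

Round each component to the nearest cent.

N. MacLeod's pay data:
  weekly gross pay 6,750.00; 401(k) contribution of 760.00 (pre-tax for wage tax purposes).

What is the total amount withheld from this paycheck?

1,483.59

Wage Tax: taxable = 6,750.00 − 760.00 = 5,990.00
  944.97 + 34.44% × (5,990.00 − 4,600.00) = 944.97 + 34.44% × 1,390.00 = 1,423.69
Retirement Security Contribution: 1% × 5,990.00 = 59.90
Total: 1,423.69 + 59.90 = 1,483.59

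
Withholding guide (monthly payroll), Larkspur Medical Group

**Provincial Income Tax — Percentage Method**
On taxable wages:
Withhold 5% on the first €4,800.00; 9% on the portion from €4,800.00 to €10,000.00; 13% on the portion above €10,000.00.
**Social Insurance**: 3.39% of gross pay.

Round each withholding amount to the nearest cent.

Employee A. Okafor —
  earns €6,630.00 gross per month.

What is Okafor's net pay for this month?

€6,000.54

Provincial Income Tax: taxable = €6,630.00
  €240.00 + 9% × (€6,630.00 − €4,800.00) = €240.00 + 9% × €1,830.00 = €404.70
Social Insurance: 3.39% × €6,630.00 = €224.76
Total withheld: €404.70 + €224.76 = €629.46
Net pay: €6,630.00 − €629.46 = €6,000.54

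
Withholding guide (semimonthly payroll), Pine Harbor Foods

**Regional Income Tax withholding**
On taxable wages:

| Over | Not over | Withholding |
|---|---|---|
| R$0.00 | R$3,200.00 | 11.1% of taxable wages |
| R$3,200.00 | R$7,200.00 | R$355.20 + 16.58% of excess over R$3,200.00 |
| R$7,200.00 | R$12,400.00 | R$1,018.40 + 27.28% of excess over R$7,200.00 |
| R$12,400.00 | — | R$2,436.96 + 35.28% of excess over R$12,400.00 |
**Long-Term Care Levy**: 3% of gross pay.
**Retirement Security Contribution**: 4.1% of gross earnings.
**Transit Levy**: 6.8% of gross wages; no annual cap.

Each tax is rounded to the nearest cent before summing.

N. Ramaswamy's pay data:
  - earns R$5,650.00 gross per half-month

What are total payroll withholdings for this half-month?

R$1,546.76

Regional Income Tax: taxable = R$5,650.00
  R$355.20 + 16.58% × (R$5,650.00 − R$3,200.00) = R$355.20 + 16.58% × R$2,450.00 = R$761.41
Long-Term Care Levy: 3% × R$5,650.00 = R$169.50
Retirement Security Contribution: 4.1% × R$5,650.00 = R$231.65
Transit Levy: 6.8% × R$5,650.00 = R$384.20
Total: R$761.41 + R$169.50 + R$231.65 + R$384.20 = R$1,546.76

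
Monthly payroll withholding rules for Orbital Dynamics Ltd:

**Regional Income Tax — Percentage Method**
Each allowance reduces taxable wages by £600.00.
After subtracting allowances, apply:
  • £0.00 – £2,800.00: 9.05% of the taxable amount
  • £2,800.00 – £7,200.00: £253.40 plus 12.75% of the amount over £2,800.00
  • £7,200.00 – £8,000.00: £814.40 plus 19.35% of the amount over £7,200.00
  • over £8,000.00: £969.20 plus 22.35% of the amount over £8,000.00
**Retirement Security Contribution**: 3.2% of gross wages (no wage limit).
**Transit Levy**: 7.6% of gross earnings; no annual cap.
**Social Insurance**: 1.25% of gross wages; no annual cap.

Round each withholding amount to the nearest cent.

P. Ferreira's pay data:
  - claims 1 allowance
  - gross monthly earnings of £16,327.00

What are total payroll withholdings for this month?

£4,663.58

Regional Income Tax: taxable = £16,327.00 − 1×£600.00 = £15,727.00
  £969.20 + 22.35% × (£15,727.00 − £8,000.00) = £969.20 + 22.35% × £7,727.00 = £2,696.18
Retirement Security Contribution: 3.2% × £16,327.00 = £522.46
Transit Levy: 7.6% × £16,327.00 = £1,240.85
Social Insurance: 1.25% × £16,327.00 = £204.09
Total: £2,696.18 + £522.46 + £1,240.85 + £204.09 = £4,663.58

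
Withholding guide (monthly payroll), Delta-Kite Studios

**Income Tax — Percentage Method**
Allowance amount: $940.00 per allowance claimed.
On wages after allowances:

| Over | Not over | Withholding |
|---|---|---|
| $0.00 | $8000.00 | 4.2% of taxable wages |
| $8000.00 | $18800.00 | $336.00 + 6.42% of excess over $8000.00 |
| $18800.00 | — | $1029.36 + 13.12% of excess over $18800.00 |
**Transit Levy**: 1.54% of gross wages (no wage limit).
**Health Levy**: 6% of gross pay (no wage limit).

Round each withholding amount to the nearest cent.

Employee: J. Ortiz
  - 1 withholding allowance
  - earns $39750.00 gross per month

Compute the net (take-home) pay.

Income Tax: taxable = $39750.00 − 1×$940.00 = $38810.00
  $1029.36 + 13.12% × ($38810.00 − $18800.00) = $1029.36 + 13.12% × $20010.00 = $3654.67
Transit Levy: 1.54% × $39750.00 = $612.15
Health Levy: 6% × $39750.00 = $2385.00
Total withheld: $3654.67 + $612.15 + $2385.00 = $6651.82
Net pay: $39750.00 − $6651.82 = $33098.18

$33098.18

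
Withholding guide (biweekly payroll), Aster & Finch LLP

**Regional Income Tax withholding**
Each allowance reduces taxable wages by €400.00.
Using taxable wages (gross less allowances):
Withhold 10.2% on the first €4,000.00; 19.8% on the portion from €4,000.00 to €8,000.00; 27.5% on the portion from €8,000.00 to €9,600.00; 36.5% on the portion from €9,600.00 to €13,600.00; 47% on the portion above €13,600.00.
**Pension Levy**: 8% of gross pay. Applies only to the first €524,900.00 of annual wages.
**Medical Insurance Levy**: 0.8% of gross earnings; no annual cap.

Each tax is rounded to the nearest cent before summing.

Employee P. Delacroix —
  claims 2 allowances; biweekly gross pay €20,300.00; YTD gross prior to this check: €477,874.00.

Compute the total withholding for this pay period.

€7,659.40

Regional Income Tax: taxable = €20,300.00 − 2×€400.00 = €19,500.00
  €3,100.00 + 47% × (€19,500.00 − €13,600.00) = €3,100.00 + 47% × €5,900.00 = €5,873.00
Pension Levy: 8% × €20,300.00 = €1,624.00
Medical Insurance Levy: 0.8% × €20,300.00 = €162.40
Total: €5,873.00 + €1,624.00 + €162.40 = €7,659.40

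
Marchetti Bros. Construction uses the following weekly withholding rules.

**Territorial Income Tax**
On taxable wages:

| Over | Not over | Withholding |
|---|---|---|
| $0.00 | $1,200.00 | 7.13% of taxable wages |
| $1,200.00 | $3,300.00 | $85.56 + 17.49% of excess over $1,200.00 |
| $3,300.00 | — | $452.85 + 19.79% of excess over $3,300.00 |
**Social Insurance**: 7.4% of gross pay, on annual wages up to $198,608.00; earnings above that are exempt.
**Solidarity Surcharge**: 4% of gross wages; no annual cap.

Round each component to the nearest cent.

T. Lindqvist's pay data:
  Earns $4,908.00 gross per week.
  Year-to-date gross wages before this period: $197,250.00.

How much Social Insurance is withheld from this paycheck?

$100.49

Social Insurance: cap $198,608.00 − YTD $197,250.00 = $1,358.00 subject; 7.4% × $1,358.00 = $100.49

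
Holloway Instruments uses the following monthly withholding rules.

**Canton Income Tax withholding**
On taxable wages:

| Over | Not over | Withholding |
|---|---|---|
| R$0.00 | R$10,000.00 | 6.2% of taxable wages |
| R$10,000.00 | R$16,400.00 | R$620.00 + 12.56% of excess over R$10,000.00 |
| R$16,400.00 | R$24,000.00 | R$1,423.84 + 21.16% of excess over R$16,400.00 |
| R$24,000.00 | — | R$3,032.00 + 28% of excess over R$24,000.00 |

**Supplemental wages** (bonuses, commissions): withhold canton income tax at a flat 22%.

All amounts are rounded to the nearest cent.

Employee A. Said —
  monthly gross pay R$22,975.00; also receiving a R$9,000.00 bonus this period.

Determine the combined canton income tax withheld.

R$4,795.11

Canton Income Tax: taxable = R$22,975.00
  R$1,423.84 + 21.16% × (R$22,975.00 − R$16,400.00) = R$1,423.84 + 21.16% × R$6,575.00 = R$2,815.11
Supplemental (22% flat on bonus): 22% × R$9,000.00 = R$1,980.00
Total canton income tax: R$2,815.11 + R$1,980.00 = R$4,795.11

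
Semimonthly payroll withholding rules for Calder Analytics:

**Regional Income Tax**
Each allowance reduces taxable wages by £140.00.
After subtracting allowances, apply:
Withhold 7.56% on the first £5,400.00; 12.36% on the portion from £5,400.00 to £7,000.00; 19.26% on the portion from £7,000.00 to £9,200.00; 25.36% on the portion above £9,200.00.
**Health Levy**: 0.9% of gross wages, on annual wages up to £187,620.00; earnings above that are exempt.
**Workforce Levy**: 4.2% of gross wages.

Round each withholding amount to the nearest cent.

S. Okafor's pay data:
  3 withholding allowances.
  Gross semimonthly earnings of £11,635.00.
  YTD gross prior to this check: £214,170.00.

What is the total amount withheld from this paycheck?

Regional Income Tax: taxable = £11,635.00 − 3×£140.00 = £11,215.00
  £1,029.72 + 25.36% × (£11,215.00 − £9,200.00) = £1,029.72 + 25.36% × £2,015.00 = £1,540.72
Health Levy: YTD £214,170.00 ≥ cap £187,620.00 → £0.00
Workforce Levy: 4.2% × £11,635.00 = £488.67
Total: £1,540.72 + £0.00 + £488.67 = £2,029.39

£2,029.39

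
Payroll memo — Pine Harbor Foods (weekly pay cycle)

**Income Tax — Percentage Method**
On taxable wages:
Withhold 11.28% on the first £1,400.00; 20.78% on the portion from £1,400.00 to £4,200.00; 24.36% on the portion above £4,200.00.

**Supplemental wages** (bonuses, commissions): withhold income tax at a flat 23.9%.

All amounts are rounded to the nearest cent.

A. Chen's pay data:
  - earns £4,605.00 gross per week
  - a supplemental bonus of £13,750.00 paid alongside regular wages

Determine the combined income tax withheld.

£4,124.67

Income Tax: taxable = £4,605.00
  £739.76 + 24.36% × (£4,605.00 − £4,200.00) = £739.76 + 24.36% × £405.00 = £838.42
Supplemental (23.9% flat on bonus): 23.9% × £13,750.00 = £3,286.25
Total income tax: £838.42 + £3,286.25 = £4,124.67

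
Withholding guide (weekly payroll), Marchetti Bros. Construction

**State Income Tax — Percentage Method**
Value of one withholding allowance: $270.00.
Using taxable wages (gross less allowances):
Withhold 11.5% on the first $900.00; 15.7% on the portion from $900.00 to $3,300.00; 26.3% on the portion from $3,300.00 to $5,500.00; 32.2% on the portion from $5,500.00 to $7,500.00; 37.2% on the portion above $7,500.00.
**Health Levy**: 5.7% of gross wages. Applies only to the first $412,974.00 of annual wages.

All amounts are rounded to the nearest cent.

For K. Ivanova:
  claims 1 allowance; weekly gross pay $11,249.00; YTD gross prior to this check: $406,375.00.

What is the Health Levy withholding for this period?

Health Levy: cap $412,974.00 − YTD $406,375.00 = $6,599.00 subject; 5.7% × $6,599.00 = $376.14

$376.14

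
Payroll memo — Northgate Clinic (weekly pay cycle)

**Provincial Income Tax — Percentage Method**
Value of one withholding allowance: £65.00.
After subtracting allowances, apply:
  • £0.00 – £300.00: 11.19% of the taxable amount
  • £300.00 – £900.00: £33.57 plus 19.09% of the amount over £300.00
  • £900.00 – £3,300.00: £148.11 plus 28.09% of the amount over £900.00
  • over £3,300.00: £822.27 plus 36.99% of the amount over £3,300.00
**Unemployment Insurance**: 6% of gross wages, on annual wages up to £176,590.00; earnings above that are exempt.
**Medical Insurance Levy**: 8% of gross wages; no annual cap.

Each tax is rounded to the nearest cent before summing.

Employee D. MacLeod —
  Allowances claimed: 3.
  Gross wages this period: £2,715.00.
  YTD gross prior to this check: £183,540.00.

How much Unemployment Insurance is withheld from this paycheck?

£0.00

Unemployment Insurance: YTD £183,540.00 ≥ cap £176,590.00 → £0.00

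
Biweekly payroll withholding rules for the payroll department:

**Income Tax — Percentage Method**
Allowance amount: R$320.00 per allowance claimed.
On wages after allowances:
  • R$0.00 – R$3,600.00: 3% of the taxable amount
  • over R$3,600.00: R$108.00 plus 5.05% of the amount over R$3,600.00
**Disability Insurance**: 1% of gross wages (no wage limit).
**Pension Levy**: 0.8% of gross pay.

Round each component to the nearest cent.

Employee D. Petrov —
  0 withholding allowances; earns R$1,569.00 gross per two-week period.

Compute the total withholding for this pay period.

Income Tax: taxable = R$1,569.00
  3% × R$1,569.00 = R$47.07
Disability Insurance: 1% × R$1,569.00 = R$15.69
Pension Levy: 0.8% × R$1,569.00 = R$12.55
Total: R$47.07 + R$15.69 + R$12.55 = R$75.31

R$75.31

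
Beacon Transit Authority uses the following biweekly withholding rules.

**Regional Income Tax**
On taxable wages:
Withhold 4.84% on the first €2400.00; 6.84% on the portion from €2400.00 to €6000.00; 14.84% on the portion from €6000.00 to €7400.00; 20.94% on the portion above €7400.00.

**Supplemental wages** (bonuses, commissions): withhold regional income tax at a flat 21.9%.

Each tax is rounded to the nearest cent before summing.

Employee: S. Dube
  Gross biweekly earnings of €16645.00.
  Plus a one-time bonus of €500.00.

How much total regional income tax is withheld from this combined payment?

€2615.56

Regional Income Tax: taxable = €16645.00
  €570.16 + 20.94% × (€16645.00 − €7400.00) = €570.16 + 20.94% × €9245.00 = €2506.06
Supplemental (21.9% flat on bonus): 21.9% × €500.00 = €109.50
Total regional income tax: €2506.06 + €109.50 = €2615.56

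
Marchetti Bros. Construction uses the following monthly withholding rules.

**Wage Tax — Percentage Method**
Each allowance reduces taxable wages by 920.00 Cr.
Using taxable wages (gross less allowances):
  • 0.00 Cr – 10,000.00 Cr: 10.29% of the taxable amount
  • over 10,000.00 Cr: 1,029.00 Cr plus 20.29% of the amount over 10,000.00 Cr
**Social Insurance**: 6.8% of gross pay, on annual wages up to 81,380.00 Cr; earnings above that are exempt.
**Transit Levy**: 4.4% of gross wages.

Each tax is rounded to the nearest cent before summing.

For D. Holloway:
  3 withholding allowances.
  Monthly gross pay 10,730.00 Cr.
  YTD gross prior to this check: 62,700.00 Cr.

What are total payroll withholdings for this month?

Wage Tax: taxable = 10,730.00 Cr − 3×920.00 Cr = 7,970.00 Cr
  10.29% × 7,970.00 Cr = 820.11 Cr
Social Insurance: 6.8% × 10,730.00 Cr = 729.64 Cr
Transit Levy: 4.4% × 10,730.00 Cr = 472.12 Cr
Total: 820.11 Cr + 729.64 Cr + 472.12 Cr = 2,021.87 Cr

2,021.87 Cr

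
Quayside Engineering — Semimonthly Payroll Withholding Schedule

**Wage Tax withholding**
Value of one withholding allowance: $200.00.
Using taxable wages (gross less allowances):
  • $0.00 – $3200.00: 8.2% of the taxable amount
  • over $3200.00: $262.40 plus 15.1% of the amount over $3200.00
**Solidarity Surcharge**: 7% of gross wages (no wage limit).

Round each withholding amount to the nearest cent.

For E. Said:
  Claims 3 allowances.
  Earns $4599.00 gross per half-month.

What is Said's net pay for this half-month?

Wage Tax: taxable = $4599.00 − 3×$200.00 = $3999.00
  $262.40 + 15.1% × ($3999.00 − $3200.00) = $262.40 + 15.1% × $799.00 = $383.05
Solidarity Surcharge: 7% × $4599.00 = $321.93
Total withheld: $383.05 + $321.93 = $704.98
Net pay: $4599.00 − $704.98 = $3894.02

$3894.02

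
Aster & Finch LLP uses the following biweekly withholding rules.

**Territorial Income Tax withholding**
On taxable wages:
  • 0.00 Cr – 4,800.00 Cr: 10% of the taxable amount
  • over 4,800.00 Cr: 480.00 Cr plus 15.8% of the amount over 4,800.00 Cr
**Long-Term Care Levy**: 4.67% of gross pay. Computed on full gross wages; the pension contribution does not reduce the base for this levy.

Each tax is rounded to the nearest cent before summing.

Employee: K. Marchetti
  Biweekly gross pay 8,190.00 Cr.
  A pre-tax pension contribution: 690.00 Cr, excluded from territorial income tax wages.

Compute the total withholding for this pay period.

Territorial Income Tax: taxable = 8,190.00 Cr − 690.00 Cr = 7,500.00 Cr
  480.00 Cr + 15.8% × (7,500.00 Cr − 4,800.00 Cr) = 480.00 Cr + 15.8% × 2,700.00 Cr = 906.60 Cr
Long-Term Care Levy: 4.67% × 8,190.00 Cr = 382.47 Cr
Total: 906.60 Cr + 382.47 Cr = 1,289.07 Cr

1,289.07 Cr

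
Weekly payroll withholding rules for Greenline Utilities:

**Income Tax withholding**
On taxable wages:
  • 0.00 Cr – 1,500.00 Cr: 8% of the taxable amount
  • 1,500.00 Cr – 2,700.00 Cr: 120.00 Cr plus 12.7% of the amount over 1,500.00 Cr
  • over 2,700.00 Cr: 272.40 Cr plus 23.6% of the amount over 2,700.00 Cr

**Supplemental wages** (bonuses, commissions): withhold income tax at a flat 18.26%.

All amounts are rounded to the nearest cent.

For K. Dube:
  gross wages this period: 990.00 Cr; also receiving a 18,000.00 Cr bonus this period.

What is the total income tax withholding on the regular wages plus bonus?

Income Tax: taxable = 990.00 Cr
  8% × 990.00 Cr = 79.20 Cr
Supplemental (18.26% flat on bonus): 18.26% × 18,000.00 Cr = 3,286.80 Cr
Total income tax: 79.20 Cr + 3,286.80 Cr = 3,366.00 Cr

3,366.00 Cr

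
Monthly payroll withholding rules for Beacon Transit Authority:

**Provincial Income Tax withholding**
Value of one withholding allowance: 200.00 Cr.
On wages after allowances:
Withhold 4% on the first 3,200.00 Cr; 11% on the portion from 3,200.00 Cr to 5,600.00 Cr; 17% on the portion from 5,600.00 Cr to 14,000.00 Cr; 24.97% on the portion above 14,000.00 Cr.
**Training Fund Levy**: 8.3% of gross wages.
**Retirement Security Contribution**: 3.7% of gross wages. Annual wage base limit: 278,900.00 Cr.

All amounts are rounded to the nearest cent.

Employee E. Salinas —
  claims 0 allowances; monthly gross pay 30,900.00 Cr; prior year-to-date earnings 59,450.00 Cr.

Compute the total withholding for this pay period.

9,747.93 Cr

Provincial Income Tax: taxable = 30,900.00 Cr
  1,820.00 Cr + 24.97% × (30,900.00 Cr − 14,000.00 Cr) = 1,820.00 Cr + 24.97% × 16,900.00 Cr = 6,039.93 Cr
Training Fund Levy: 8.3% × 30,900.00 Cr = 2,564.70 Cr
Retirement Security Contribution: 3.7% × 30,900.00 Cr = 1,143.30 Cr
Total: 6,039.93 Cr + 2,564.70 Cr + 1,143.30 Cr = 9,747.93 Cr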